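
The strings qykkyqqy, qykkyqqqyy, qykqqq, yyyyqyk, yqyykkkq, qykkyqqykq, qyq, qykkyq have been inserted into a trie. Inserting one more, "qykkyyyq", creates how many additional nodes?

3

The longest prefix of "qykkyyyq" already in the trie is "qykky" (length 5).
New nodes needed: |"qykkyyyq"| − 5 = 8 − 5 = 3.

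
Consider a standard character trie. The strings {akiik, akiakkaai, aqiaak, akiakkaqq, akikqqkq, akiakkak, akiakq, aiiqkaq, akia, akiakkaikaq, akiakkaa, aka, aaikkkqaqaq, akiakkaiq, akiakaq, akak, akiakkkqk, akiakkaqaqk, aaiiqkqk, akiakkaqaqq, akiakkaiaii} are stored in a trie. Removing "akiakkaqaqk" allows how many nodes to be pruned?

Walk "akiakkaqaqk" from the leaf back toward the root, removing each node that no remaining word uses.
The suffix "k" (1 node) is used only by "akiakkaqaqk"; the node for "akiakkaqaq" still has the child "q", so pruning stops there.
Nodes removed: 1

1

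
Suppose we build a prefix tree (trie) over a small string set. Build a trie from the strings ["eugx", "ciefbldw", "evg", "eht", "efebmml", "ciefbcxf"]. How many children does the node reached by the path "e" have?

Walk "e" from the root, arriving at one node.
Distinct next characters after "e": f, h, u, v.
That node has 4 child edges.

4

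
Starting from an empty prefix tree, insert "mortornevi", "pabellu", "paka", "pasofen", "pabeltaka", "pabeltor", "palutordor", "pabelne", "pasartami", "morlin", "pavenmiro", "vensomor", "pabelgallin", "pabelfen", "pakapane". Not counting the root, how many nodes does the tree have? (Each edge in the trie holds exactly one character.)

77

Trace insertions, counting only characters that open a new branch:
  "mortornevi" → 10 new (m, o, r, t, o, r, n, e, v, i)
  "pabellu" → 7 new (p, a, b, e, l, l, u)
  "paka" → prefix "pa" already present; 2 new (k, a)
  "pasofen" → prefix "pa" already present; 5 new (s, o, f, e, n)
  "pabeltaka" → prefix "pabel" already present; 4 new (t, a, k, a)
  "pabeltor" → prefix "pabelt" already present; 2 new (o, r)
  "palutordor" → prefix "pa" already present; 8 new (l, u, t, o, r, d, o, r)
  "pabelne" → prefix "pabel" already present; 2 new (n, e)
  "pasartami" → prefix "pas" already present; 6 new (a, r, t, a, m, i)
  "morlin" → prefix "mor" already present; 3 new (l, i, n)
  "pavenmiro" → prefix "pa" already present; 7 new (v, e, n, m, i, r, o)
  "vensomor" → 8 new (v, e, n, s, o, m, o, r)
  "pabelgallin" → prefix "pabel" already present; 6 new (g, a, l, l, i, n)
  "pabelfen" → prefix "pabel" already present; 3 new (f, e, n)
  "pakapane" → prefix "paka" already present; 4 new (p, a, n, e)
Total nodes = 10 + 7 + 2 + 5 + 4 + 2 + 8 + 2 + 6 + 3 + 7 + 8 + 6 + 3 + 4 = 77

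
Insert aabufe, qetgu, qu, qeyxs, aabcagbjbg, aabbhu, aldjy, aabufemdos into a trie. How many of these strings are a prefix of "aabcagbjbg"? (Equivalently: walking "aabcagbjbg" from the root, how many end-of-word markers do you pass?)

1

Check each prefix of "aabcagbjbg" against the stored set — each match is an end-marker on the path.
Prefixes of the query that are stored words: "aabcagbjbg"
Count: 1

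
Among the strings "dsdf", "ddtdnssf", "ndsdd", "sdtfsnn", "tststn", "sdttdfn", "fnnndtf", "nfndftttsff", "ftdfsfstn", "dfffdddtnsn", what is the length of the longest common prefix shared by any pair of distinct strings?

3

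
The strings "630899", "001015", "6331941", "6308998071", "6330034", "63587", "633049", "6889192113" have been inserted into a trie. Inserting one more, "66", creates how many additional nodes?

"6" is already a path in the trie; the remaining "6" must be added.
Each of the 1 remaining characters creates one node.

1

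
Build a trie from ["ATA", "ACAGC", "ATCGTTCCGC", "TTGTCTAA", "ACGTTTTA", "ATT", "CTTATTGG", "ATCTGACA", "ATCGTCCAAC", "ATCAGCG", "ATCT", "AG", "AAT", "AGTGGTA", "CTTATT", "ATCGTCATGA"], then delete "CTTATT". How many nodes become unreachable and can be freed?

After clearing the end-marker at "CTTATT", prune upward until reaching a node still needed by another word.
Every node on "CTTATT" is still needed (e.g. by "CTTATTGG"), so nothing is freed.
Nodes removed: 0

0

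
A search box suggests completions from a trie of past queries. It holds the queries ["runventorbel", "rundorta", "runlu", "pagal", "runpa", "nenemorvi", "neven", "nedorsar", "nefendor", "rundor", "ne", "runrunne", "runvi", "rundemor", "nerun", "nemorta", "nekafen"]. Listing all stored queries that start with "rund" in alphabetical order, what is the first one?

Words with prefix "rund", in lexicographic order: "rundemor", "rundor", "rundorta"
The 1st is rundemor.

rundemor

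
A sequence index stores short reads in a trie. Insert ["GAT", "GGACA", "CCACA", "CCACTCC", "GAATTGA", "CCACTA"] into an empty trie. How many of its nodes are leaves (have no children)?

Leaves are exactly the stored words that no other stored word extends.
Those words: "CCACA", "CCACTA", "CCACTCC", "GAATTGA", "GAT", "GGACA"
Leaf count: 6

6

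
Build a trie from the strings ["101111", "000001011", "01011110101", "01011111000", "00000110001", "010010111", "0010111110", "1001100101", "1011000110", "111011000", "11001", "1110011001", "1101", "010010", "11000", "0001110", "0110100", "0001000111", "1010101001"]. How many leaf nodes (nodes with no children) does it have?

A leaf is a node with no children — equivalently, the end of a word that is not a proper prefix of any other stored word.
Those words: "000001011", "00000110001", "0001000111", "0001110", "0010111110", "010010111", "01011110101", "01011111000", "0110100", "1001100101", "1010101001", "1011000110", "101111", "11000", "11001", "1101", "1110011001", "111011000"
Leaf count: 18

18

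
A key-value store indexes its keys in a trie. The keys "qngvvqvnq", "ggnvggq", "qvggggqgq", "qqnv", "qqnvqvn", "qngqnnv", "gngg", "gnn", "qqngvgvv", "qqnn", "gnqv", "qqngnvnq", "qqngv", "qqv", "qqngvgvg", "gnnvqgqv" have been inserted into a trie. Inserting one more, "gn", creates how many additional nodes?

0

"gn" is already a full path in the trie; only an end-marker is added.
No new nodes are needed: 0.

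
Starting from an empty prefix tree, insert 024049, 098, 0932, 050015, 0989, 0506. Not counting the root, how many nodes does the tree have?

17

Count nodes per top-level branch (shared prefixes stored once):
  '0'-branch (024049, 050015, 0506, 0932, 098, 0989): 17 nodes
Sum: 17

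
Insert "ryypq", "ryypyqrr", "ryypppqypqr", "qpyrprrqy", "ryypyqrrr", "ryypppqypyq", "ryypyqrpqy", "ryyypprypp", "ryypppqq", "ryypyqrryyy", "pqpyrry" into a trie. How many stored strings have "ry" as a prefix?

9

Filter for entries beginning with "ry":
Matches: "ryypppqq", "ryypppqypqr", "ryypppqypyq", "ryypq", "ryypyqrpqy", "ryypyqrr", "ryypyqrrr", "ryypyqrryyy", "ryyypprypp"
Count: 9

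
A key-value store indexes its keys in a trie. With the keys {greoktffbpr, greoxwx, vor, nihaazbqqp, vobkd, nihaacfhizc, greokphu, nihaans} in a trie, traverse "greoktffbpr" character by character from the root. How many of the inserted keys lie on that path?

Walk "greoktffbpr" from the root; an end-of-word marker is hit whenever a stored word is a prefix of "greoktffbpr".
Prefixes of the query that are stored words: "greoktffbpr"
Count: 1

1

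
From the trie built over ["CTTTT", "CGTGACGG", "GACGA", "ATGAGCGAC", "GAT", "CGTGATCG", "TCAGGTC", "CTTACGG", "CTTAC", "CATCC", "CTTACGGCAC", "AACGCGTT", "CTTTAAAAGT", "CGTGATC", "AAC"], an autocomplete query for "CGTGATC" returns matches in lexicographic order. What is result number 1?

CGTGATC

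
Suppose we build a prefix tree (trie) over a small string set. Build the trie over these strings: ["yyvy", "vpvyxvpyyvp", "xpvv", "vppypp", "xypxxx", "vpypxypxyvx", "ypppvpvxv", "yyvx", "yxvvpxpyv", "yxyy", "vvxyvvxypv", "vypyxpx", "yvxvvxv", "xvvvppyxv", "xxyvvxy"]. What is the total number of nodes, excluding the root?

91

Trace insertions, counting only characters that open a new branch:
  "yyvy" → 4 new (y, y, v, y)
  "vpvyxvpyyvp" → 11 new (v, p, v, y, x, v, p, y, y, v, p)
  "xpvv" → 4 new (x, p, v, v)
  "vppypp" → prefix "vp" already present; 4 new (p, y, p, p)
  "xypxxx" → prefix "x" already present; 5 new (y, p, x, x, x)
  "vpypxypxyvx" → prefix "vp" already present; 9 new (y, p, x, y, p, x, y, v, x)
  "ypppvpvxv" → prefix "y" already present; 8 new (p, p, p, v, p, v, x, v)
  "yyvx" → prefix "yyv" already present; 1 new (x)
  "yxvvpxpyv" → prefix "y" already present; 8 new (x, v, v, p, x, p, y, v)
  "yxyy" → prefix "yx" already present; 2 new (y, y)
  "vvxyvvxypv" → prefix "v" already present; 9 new (v, x, y, v, v, x, y, p, v)
  "vypyxpx" → prefix "v" already present; 6 new (y, p, y, x, p, x)
  "yvxvvxv" → prefix "y" already present; 6 new (v, x, v, v, x, v)
  "xvvvppyxv" → prefix "x" already present; 8 new (v, v, v, p, p, y, x, v)
  "xxyvvxy" → prefix "x" already present; 6 new (x, y, v, v, x, y)
Total nodes = 4 + 11 + 4 + 4 + 5 + 9 + 8 + 1 + 8 + 2 + 9 + 6 + 6 + 8 + 6 = 91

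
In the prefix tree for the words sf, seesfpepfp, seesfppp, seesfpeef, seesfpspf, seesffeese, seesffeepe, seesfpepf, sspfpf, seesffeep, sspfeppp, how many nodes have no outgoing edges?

Leaves are exactly the stored words that no other stored word extends.
Those words: "seesffeepe", "seesffeese", "seesfpeef", "seesfpepfp", "seesfppp", "seesfpspf", "sf", "sspfeppp", "sspfpf"
Leaf count: 9

9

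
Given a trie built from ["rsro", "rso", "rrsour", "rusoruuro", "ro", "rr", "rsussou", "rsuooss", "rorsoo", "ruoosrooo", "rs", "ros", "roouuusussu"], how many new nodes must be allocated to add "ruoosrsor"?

3

Walking "ruoosrsor" from the root, the first 6 characters ("ruoosr") follow existing edges; "s" is the first miss.
So 9 − 6 = 3 new nodes.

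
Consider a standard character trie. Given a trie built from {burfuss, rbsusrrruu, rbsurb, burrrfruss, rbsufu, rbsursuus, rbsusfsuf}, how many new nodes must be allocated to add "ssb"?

"ssb" shares no prefix with any stored word, so all 3 characters open new nodes.
3 − 0 = 3 new nodes.

3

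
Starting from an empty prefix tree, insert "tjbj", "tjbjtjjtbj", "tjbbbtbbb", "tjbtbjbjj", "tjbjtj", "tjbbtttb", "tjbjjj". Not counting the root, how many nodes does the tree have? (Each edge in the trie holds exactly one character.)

28

Count nodes per top-level branch (shared prefixes stored once):
  't'-branch (tjbbbtbbb, tjbbtttb, tjbj, tjbjjj, tjbjtj, tjbjtjjtbj, tjbtbjbjj): 28 nodes
Sum: 28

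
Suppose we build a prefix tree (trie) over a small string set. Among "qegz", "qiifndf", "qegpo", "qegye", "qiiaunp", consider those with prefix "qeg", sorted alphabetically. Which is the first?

DFS of the "qeg" subtree visits, in order: "qegpo", "qegye", "qegz"
The 1st is qegpo.

qegpo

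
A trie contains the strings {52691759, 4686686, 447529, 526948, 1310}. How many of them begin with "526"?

2

Filter for entries beginning with "526":
Words under "526": 52691759, 526948
Count: 2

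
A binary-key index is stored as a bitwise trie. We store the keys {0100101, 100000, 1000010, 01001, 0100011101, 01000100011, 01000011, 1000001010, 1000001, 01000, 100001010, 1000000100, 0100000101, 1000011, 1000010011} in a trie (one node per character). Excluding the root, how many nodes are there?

Count nodes per top-level branch (shared prefixes stored once):
  '0'-branch (01000, 0100000101, 01000011, 01000100011, 0100011101, 01001, 0100101): 25 nodes
  '1'-branch (100000, 1000000100, 1000001, 1000001010, 1000010, 1000010011, 100001010, 1000011): 22 nodes
Sum: 47

47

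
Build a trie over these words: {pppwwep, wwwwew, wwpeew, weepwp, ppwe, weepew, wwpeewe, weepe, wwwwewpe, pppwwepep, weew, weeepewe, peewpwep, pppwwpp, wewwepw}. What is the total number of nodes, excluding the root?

For each word, the new-node count is its length minus the longest prefix already in the trie:
  "pppwwep" → 7 new (p, p, p, w, w, e, p)
  "wwwwew" → 6 new (w, w, w, w, e, w)
  "wwpeew" → prefix "ww" already present; 4 new (p, e, e, w)
  "weepwp" → prefix "w" already present; 5 new (e, e, p, w, p)
  "ppwe" → prefix "pp" already present; 2 new (w, e)
  "weepew" → prefix "weep" already present; 2 new (e, w)
  "wwpeewe" → prefix "wwpeew" already present; 1 new (e)
  "weepe" → prefix "weepe" already present; 0 new (none)
  "wwwwewpe" → prefix "wwwwew" already present; 2 new (p, e)
  "pppwwepep" → prefix "pppwwep" already present; 2 new (e, p)
  "weew" → prefix "wee" already present; 1 new (w)
  "weeepewe" → prefix "wee" already present; 5 new (e, p, e, w, e)
  "peewpwep" → prefix "p" already present; 7 new (e, e, w, p, w, e, p)
  "pppwwpp" → prefix "pppww" already present; 2 new (p, p)
  "wewwepw" → prefix "we" already present; 5 new (w, w, e, p, w)
Total nodes = 7 + 6 + 4 + 5 + 2 + 2 + 1 + 0 + 2 + 2 + 1 + 5 + 7 + 2 + 5 = 51

51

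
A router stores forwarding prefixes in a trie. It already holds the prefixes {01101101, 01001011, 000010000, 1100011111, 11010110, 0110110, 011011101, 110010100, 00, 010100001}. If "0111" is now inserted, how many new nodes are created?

1

"011" is already a path in the trie; the remaining "1" must be added.
So 4 − 3 = 1 new nodes.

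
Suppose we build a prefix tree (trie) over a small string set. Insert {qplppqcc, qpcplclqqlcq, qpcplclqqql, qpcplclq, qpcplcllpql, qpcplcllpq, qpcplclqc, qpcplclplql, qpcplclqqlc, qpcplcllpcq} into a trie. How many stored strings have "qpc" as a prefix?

9

Walk to "qpc"; the words in its subtree are exactly those with that prefix.
Matches: "qpcplcllpcq", "qpcplcllpq", "qpcplcllpql", "qpcplclplql", "qpcplclq", "qpcplclqc", "qpcplclqqlc", "qpcplclqqlcq", "qpcplclqqql"
Count: 9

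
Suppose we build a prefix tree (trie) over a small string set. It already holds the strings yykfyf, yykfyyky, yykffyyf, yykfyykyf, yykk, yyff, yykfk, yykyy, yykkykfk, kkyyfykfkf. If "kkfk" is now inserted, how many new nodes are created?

"kk" is already a path in the trie; the remaining "fk" must be added.
So 4 − 2 = 2 new nodes.

2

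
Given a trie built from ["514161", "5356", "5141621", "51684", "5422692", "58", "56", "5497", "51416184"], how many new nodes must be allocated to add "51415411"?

4

The longest prefix of "51415411" already in the trie is "5141" (length 4).
New nodes needed: |"51415411"| − 4 = 8 − 4 = 4.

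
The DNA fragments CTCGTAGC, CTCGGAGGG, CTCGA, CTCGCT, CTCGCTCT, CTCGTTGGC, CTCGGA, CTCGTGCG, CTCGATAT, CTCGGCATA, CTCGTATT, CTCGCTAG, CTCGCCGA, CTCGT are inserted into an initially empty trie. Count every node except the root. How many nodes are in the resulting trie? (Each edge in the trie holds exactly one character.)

Count nodes per top-level branch (shared prefixes stored once):
  'C'-branch (CTCGA, CTCGATAT, CTCGCCGA, CTCGCT, CTCGCTAG, CTCGCTCT, CTCGGA, CTCGGAGGG, CTCGGCATA, CTCGT, CTCGTAGC, CTCGTATT, CTCGTGCG, CTCGTTGGC): 39 nodes
Sum: 39

39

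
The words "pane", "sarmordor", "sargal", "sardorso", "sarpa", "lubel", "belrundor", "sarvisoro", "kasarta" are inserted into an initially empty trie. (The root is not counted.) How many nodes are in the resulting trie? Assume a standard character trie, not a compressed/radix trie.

50

Count nodes per top-level branch (shared prefixes stored once):
  'b'-branch (belrundor): 9 nodes
  'k'-branch (kasarta): 7 nodes
  'l'-branch (lubel): 5 nodes
  'p'-branch (pane): 4 nodes
  's'-branch (sardorso, sargal, sarmordor, sarpa, sarvisoro): 25 nodes
Sum: 50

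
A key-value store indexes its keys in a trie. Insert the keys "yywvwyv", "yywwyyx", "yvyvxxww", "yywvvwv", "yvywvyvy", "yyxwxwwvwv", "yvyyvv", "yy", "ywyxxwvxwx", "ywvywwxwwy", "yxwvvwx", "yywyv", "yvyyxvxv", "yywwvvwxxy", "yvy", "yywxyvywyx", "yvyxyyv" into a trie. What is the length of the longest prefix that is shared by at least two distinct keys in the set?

Equivalently: take the maximum, over all pairs, of their longest common prefix length.
e.g. "yvyyvv" and "yvyyxvxv" share the prefix "yvyy" of length 4; no pair shares a longer one.
Longest shared-prefix length: 4

4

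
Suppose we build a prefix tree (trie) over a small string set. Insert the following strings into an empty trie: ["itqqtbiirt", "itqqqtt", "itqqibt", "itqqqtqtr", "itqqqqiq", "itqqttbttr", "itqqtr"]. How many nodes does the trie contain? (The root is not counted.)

Insert word by word; a character creates a node only if that edge doesn't already exist:
  "itqqtbiirt" → 10 new (i, t, q, q, t, b, i, i, r, t)
  "itqqqtt" → prefix "itqq" already present; 3 new (q, t, t)
  "itqqibt" → prefix "itqq" already present; 3 new (i, b, t)
  "itqqqtqtr" → prefix "itqqqt" already present; 3 new (q, t, r)
  "itqqqqiq" → prefix "itqqq" already present; 3 new (q, i, q)
  "itqqttbttr" → prefix "itqqt" already present; 5 new (t, b, t, t, r)
  "itqqtr" → prefix "itqqt" already present; 1 new (r)
Total nodes = 10 + 3 + 3 + 3 + 3 + 5 + 1 = 28

28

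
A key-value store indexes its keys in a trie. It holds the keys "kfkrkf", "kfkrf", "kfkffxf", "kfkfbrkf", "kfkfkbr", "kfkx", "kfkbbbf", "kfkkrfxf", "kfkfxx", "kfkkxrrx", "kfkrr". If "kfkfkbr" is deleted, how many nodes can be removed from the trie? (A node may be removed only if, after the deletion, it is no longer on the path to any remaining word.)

3

A node on "kfkfkbr"'s path can go only if nothing else ends at it or branches off below it.
The suffix "kbr" (3 nodes) is used only by "kfkfkbr"; the node for "kfkf" still has the child "f", so pruning stops there.
Nodes removed: 3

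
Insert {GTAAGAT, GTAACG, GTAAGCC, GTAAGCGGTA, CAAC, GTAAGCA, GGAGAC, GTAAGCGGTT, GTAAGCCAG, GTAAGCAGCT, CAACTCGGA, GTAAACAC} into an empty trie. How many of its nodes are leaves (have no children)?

Leaves are exactly the stored words that no other stored word extends.
Those words: "CAACTCGGA", "GGAGAC", "GTAAACAC", "GTAACG", "GTAAGAT", "GTAAGCAGCT", "GTAAGCCAG", "GTAAGCGGTA", "GTAAGCGGTT"
Leaf count: 9

9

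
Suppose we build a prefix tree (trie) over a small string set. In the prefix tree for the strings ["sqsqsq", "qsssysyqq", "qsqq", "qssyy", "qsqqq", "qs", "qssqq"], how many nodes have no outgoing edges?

Leaves are exactly the stored words that no other stored word extends.
Those words: "qsqqq", "qssqq", "qsssysyqq", "qssyy", "sqsqsq"
Leaf count: 5

5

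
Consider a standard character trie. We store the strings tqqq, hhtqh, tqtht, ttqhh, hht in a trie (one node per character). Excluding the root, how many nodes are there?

16

Count nodes per top-level branch (shared prefixes stored once):
  'h'-branch (hht, hhtqh): 5 nodes
  't'-branch (tqqq, tqtht, ttqhh): 11 nodes
Sum: 16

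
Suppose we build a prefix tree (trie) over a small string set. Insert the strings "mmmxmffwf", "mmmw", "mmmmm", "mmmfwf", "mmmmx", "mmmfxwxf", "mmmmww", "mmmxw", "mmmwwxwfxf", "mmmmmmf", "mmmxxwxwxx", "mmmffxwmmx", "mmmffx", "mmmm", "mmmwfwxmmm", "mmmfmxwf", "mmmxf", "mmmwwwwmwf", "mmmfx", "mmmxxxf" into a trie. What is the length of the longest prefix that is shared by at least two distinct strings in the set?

6

Look for the deepest trie node that still has at least two words in its subtree.
e.g. "mmmffx" and "mmmffxwmmx" share the prefix "mmmffx" of length 6; no pair shares a longer one.
Longest shared-prefix length: 6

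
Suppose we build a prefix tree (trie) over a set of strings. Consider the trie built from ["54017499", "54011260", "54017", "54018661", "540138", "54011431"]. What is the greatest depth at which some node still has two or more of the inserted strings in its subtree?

The deepest shared node is where two words last agree before diverging.
e.g. "54011260" and "54011431" share the prefix "54011" of length 5; no pair shares a longer one.
Longest shared-prefix length: 5

5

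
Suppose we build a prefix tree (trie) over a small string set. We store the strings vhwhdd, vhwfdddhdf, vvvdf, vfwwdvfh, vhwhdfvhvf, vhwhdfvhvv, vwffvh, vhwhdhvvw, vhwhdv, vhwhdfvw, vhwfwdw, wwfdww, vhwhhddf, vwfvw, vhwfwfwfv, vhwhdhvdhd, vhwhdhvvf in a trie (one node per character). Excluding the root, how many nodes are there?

For each word, the new-node count is its length minus the longest prefix already in the trie:
  "vhwhdd" → 6 new (v, h, w, h, d, d)
  "vhwfdddhdf" → prefix "vhw" already present; 7 new (f, d, d, d, h, d, f)
  "vvvdf" → prefix "v" already present; 4 new (v, v, d, f)
  "vfwwdvfh" → prefix "v" already present; 7 new (f, w, w, d, v, f, h)
  "vhwhdfvhvf" → prefix "vhwhd" already present; 5 new (f, v, h, v, f)
  "vhwhdfvhvv" → prefix "vhwhdfvhv" already present; 1 new (v)
  "vwffvh" → prefix "v" already present; 5 new (w, f, f, v, h)
  "vhwhdhvvw" → prefix "vhwhd" already present; 4 new (h, v, v, w)
  "vhwhdv" → prefix "vhwhd" already present; 1 new (v)
  "vhwhdfvw" → prefix "vhwhdfv" already present; 1 new (w)
  "vhwfwdw" → prefix "vhwf" already present; 3 new (w, d, w)
  "wwfdww" → 6 new (w, w, f, d, w, w)
  "vhwhhddf" → prefix "vhwh" already present; 4 new (h, d, d, f)
  "vwfvw" → prefix "vwf" already present; 2 new (v, w)
  "vhwfwfwfv" → prefix "vhwfw" already present; 4 new (f, w, f, v)
  "vhwhdhvdhd" → prefix "vhwhdhv" already present; 3 new (d, h, d)
  "vhwhdhvvf" → prefix "vhwhdhvv" already present; 1 new (f)
Total nodes = 6 + 7 + 4 + 7 + 5 + 1 + 5 + 4 + 1 + 1 + 3 + 6 + 4 + 2 + 4 + 3 + 1 = 64

64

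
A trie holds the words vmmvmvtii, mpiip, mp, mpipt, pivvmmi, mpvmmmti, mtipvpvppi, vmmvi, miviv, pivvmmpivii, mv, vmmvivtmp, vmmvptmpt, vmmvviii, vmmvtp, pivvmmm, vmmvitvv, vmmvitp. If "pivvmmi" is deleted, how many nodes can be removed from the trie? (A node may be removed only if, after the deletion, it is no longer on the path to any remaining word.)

1

After clearing the end-marker at "pivvmmi", prune upward until reaching a node still needed by another word.
The suffix "i" (1 node) is used only by "pivvmmi"; the node for "pivvmm" still has the child "p", so pruning stops there.
Nodes removed: 1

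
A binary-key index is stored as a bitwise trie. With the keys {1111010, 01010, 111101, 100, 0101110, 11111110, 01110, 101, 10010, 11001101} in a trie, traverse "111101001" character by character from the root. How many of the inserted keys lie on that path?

2

Walk "111101001" from the root; an end-of-word marker is hit whenever a stored word is a prefix of "111101001".
Prefixes of the query that are stored words: "111101", "1111010"
Count: 2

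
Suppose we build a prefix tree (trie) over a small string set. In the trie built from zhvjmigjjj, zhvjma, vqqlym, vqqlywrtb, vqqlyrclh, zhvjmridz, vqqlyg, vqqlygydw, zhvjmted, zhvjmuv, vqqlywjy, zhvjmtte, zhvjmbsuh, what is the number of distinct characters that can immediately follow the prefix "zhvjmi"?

1

The children of the "zhvjmi" node are the distinct next characters among strings starting with "zhvjmi".
Characters that immediately follow "zhvjmi" among the stored strings: {g}.
That node has 1 child edge.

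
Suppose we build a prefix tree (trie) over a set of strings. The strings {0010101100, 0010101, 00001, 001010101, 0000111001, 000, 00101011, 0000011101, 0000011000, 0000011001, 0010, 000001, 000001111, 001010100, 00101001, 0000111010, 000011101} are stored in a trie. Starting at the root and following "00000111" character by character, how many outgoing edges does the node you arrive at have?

2

The children of the "00000111" node are the distinct next characters among strings starting with "00000111".
Distinct next characters after "00000111": 0, 1.
That node has 2 child edges.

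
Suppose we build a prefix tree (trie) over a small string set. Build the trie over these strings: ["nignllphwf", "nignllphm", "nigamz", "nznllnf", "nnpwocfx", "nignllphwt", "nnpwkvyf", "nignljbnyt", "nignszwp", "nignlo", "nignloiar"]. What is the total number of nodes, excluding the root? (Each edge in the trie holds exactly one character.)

45

Insert word by word; a character creates a node only if that edge doesn't already exist:
  "nignllphwf" → 10 new (n, i, g, n, l, l, p, h, w, f)
  "nignllphm" → prefix "nignllph" already present; 1 new (m)
  "nigamz" → prefix "nig" already present; 3 new (a, m, z)
  "nznllnf" → prefix "n" already present; 6 new (z, n, l, l, n, f)
  "nnpwocfx" → prefix "n" already present; 7 new (n, p, w, o, c, f, x)
  "nignllphwt" → prefix "nignllphw" already present; 1 new (t)
  "nnpwkvyf" → prefix "nnpw" already present; 4 new (k, v, y, f)
  "nignljbnyt" → prefix "nignl" already present; 5 new (j, b, n, y, t)
  "nignszwp" → prefix "nign" already present; 4 new (s, z, w, p)
  "nignlo" → prefix "nignl" already present; 1 new (o)
  "nignloiar" → prefix "nignlo" already present; 3 new (i, a, r)
Total nodes = 10 + 1 + 3 + 6 + 7 + 1 + 4 + 5 + 4 + 1 + 3 = 45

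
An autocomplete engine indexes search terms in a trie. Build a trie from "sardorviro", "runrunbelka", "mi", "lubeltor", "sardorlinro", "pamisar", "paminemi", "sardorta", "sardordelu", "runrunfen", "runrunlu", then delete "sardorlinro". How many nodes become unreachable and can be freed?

5

After clearing the end-marker at "sardorlinro", prune upward until reaching a node still needed by another word.
The suffix "linro" (5 nodes) is used only by "sardorlinro"; the node for "sardor" still has the child "v", so pruning stops there.
Nodes removed: 5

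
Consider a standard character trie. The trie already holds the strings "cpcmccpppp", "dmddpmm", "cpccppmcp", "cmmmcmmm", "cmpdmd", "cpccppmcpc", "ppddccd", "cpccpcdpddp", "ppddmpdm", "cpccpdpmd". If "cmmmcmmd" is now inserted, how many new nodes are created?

1

"cmmmcmm" is already a path in the trie; the remaining "d" must be added.
So 8 − 7 = 1 new nodes.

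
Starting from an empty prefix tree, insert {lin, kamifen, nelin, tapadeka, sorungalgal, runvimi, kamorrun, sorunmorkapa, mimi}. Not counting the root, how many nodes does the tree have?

57

For each word, the new-node count is its length minus the longest prefix already in the trie:
  "lin" → 3 new (l, i, n)
  "kamifen" → 7 new (k, a, m, i, f, e, n)
  "nelin" → 5 new (n, e, l, i, n)
  "tapadeka" → 8 new (t, a, p, a, d, e, k, a)
  "sorungalgal" → 11 new (s, o, r, u, n, g, a, l, g, a, l)
  "runvimi" → 7 new (r, u, n, v, i, m, i)
  "kamorrun" → prefix "kam" already present; 5 new (o, r, r, u, n)
  "sorunmorkapa" → prefix "sorun" already present; 7 new (m, o, r, k, a, p, a)
  "mimi" → 4 new (m, i, m, i)
Total nodes = 3 + 7 + 5 + 8 + 11 + 7 + 5 + 7 + 4 = 57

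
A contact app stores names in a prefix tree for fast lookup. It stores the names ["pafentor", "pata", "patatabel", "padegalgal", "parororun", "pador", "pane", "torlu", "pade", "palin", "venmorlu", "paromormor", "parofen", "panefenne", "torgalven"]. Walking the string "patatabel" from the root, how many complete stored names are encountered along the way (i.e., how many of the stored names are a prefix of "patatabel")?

Traverse "patatabel" character by character; count nodes along the way that are marked as word ends.
Prefixes of the query that are stored words: "pata", "patatabel"
Count: 2

2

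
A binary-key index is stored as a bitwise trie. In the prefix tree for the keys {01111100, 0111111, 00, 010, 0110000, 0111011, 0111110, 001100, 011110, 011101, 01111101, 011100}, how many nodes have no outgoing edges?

A leaf is a node with no children — equivalently, the end of a word that is not a proper prefix of any other stored word.
Those words: "001100", "010", "0110000", "011100", "0111011", "011110", "01111100", "01111101", "0111111"
Leaf count: 9

9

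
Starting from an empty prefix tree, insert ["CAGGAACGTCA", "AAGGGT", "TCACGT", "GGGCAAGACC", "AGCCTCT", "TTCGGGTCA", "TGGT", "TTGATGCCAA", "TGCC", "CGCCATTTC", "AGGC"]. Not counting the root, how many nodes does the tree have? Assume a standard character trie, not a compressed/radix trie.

70

For each word, the new-node count is its length minus the longest prefix already in the trie:
  "CAGGAACGTCA" → 11 new (C, A, G, G, A, A, C, G, T, C, A)
  "AAGGGT" → 6 new (A, A, G, G, G, T)
  "TCACGT" → 6 new (T, C, A, C, G, T)
  "GGGCAAGACC" → 10 new (G, G, G, C, A, A, G, A, C, C)
  "AGCCTCT" → prefix "A" already present; 6 new (G, C, C, T, C, T)
  "TTCGGGTCA" → prefix "T" already present; 8 new (T, C, G, G, G, T, C, A)
  "TGGT" → prefix "T" already present; 3 new (G, G, T)
  "TTGATGCCAA" → prefix "TT" already present; 8 new (G, A, T, G, C, C, A, A)
  "TGCC" → prefix "TG" already present; 2 new (C, C)
  "CGCCATTTC" → prefix "C" already present; 8 new (G, C, C, A, T, T, T, C)
  "AGGC" → prefix "AG" already present; 2 new (G, C)
Total nodes = 11 + 6 + 6 + 10 + 6 + 8 + 3 + 8 + 2 + 8 + 2 = 70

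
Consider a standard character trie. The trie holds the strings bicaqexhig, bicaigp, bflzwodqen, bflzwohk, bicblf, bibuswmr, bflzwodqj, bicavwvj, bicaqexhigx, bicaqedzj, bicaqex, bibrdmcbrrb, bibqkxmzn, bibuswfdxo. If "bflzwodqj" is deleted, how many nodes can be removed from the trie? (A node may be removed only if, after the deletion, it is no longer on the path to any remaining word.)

Walk "bflzwodqj" from the leaf back toward the root, removing each node that no remaining word uses.
The suffix "j" (1 node) is used only by "bflzwodqj"; the node for "bflzwodq" still has the child "e", so pruning stops there.
Nodes removed: 1

1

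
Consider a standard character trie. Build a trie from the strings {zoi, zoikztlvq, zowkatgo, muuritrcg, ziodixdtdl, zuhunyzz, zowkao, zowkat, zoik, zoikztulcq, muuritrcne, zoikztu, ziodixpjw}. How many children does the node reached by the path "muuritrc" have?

Walk "muuritrc" from the root, arriving at one node.
Characters that immediately follow "muuritrc" among the stored strings: {g, n}.
That node has 2 child edges.

2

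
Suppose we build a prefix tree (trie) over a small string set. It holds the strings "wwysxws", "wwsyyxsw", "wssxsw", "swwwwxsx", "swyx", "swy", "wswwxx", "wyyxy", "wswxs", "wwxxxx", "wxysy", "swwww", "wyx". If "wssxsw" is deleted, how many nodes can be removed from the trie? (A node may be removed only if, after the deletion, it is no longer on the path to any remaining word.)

A node on "wssxsw"'s path can go only if nothing else ends at it or branches off below it.
The suffix "sxsw" (4 nodes) is used only by "wssxsw"; the node for "ws" still has the child "w", so pruning stops there.
Nodes removed: 4

4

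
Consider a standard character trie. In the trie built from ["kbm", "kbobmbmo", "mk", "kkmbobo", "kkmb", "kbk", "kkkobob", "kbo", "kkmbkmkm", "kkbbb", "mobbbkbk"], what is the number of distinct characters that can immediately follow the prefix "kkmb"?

The children of the "kkmb" node are the distinct next characters among strings starting with "kkmb".
Distinct next characters after "kkmb": k, o.
That node has 2 child edges.

2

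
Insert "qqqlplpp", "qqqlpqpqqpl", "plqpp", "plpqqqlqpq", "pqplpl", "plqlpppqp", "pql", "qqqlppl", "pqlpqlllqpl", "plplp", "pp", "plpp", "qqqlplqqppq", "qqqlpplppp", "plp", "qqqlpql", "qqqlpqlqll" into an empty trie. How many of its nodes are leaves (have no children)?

Leaves are exactly the stored words that no other stored word extends.
Those words: "plplp", "plpp", "plpqqqlqpq", "plqlpppqp", "plqpp", "pp", "pqlpqlllqpl", "pqplpl", "qqqlplpp", "qqqlplqqppq", "qqqlpplppp", "qqqlpqlqll", "qqqlpqpqqpl"
Leaf count: 13

13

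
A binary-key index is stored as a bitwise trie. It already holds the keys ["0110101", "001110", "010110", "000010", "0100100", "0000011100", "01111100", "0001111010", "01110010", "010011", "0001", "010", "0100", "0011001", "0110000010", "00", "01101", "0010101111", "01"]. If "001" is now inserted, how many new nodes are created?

Every character of "001" already lies on an existing path (it is a prefix of some stored word).
No new nodes are needed: 0.

0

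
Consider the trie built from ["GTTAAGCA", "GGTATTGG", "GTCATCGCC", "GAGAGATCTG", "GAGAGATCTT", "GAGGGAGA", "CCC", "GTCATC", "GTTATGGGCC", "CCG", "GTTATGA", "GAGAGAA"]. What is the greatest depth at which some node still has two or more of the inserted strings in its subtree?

9

The deepest shared node is where two words last agree before diverging.
e.g. "GAGAGATCTG" and "GAGAGATCTT" share the prefix "GAGAGATCT" of length 9; no pair shares a longer one.
Longest shared-prefix length: 9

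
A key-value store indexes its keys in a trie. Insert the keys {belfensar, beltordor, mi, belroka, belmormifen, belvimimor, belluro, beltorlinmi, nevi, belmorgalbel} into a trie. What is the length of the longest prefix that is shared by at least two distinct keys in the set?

Equivalently: take the maximum, over all pairs, of their longest common prefix length.
e.g. "belmorgalbel" and "belmormifen" share the prefix "belmor" of length 6; no pair shares a longer one.
Longest shared-prefix length: 6

6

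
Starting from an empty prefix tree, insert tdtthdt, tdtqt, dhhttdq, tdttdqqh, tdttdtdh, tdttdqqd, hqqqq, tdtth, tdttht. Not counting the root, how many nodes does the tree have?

Count nodes per top-level branch (shared prefixes stored once):
  'd'-branch (dhhttdq): 7 nodes
  'h'-branch (hqqqq): 5 nodes
  't'-branch (tdtqt, tdttdqqd, tdttdqqh, tdttdtdh, tdtth, tdtthdt, tdttht): 18 nodes
Sum: 30

30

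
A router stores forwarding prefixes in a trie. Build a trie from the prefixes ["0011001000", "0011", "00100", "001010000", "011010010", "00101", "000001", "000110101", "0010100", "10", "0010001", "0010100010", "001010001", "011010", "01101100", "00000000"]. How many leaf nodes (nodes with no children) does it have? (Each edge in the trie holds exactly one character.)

10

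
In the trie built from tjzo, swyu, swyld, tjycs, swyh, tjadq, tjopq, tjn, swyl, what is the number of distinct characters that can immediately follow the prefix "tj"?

Walk "tj" from the root, arriving at one node.
Characters that immediately follow "tj" among the stored strings: {a, n, o, y, z}.
That node has 5 child edges.

5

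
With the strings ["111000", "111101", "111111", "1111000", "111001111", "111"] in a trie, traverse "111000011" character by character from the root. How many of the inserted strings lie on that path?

Traverse "111000011" character by character; count nodes along the way that are marked as word ends.
Prefixes of the query that are stored words: "111", "111000"
Count: 2

2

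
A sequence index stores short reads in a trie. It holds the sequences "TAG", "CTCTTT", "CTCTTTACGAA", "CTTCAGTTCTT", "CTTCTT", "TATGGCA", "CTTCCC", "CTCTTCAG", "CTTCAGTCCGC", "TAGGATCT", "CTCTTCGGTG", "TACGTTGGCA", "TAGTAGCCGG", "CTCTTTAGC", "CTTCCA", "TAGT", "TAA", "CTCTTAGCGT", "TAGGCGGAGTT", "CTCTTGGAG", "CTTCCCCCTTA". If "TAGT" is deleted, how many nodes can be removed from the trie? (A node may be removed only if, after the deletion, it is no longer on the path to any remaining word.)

0

Walk "TAGT" from the leaf back toward the root, removing each node that no remaining word uses.
Every node on "TAGT" is still needed (e.g. by "TAGTAGCCGG"), so nothing is freed.
Nodes removed: 0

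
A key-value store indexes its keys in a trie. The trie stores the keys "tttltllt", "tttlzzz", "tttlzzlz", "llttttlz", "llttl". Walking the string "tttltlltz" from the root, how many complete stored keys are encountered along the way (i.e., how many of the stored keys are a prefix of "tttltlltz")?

Traverse "tttltlltz" character by character; count nodes along the way that are marked as word ends.
Prefixes of the query that are stored words: "tttltllt"
Count: 1

1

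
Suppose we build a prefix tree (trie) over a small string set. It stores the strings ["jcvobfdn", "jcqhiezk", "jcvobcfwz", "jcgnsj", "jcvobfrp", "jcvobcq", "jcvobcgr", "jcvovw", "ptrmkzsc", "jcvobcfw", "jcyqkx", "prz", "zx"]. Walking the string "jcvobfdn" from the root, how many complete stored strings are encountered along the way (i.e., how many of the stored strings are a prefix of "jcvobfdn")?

1

Walk "jcvobfdn" from the root; an end-of-word marker is hit whenever a stored word is a prefix of "jcvobfdn".
Prefixes of the query that are stored words: "jcvobfdn"
Count: 1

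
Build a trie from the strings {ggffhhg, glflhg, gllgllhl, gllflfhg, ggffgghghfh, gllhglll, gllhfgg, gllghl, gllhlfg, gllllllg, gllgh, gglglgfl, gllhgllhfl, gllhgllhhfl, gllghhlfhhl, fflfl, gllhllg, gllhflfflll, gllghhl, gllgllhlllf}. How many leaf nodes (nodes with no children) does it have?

17

A leaf is a node with no children — equivalently, the end of a word that is not a proper prefix of any other stored word.
Those words: "fflfl", "ggffgghghfh", "ggffhhg", "gglglgfl", "glflhg", "gllflfhg", "gllghhlfhhl", "gllghl", "gllgllhlllf", "gllhfgg", "gllhflfflll", "gllhgllhfl", "gllhgllhhfl", "gllhglll", "gllhlfg", "gllhllg", "gllllllg"
Leaf count: 17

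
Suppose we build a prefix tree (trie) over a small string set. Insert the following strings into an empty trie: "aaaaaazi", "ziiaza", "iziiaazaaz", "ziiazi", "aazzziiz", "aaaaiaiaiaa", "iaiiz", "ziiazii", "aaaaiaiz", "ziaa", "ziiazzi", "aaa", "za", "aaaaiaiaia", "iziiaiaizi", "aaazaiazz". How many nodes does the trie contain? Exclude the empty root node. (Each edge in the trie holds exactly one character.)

60

Count nodes per top-level branch (shared prefixes stored once):
  'a'-branch (aaa, aaaaaazi, aaaaiaiaia, aaaaiaiaiaa, aaaaiaiz, aaazaiazz, aazzziiz): 28 nodes
  'i'-branch (iaiiz, iziiaazaaz, iziiaiaizi): 19 nodes
  'z'-branch (za, ziaa, ziiaza, ziiazi, ziiazii, ziiazzi): 13 nodes
Sum: 60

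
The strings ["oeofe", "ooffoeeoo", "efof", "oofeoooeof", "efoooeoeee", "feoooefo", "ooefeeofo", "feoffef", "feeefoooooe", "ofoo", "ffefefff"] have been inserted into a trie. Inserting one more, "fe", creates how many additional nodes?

"fe" is already a full path in the trie; only an end-marker is added.
No new nodes are needed: 0.

0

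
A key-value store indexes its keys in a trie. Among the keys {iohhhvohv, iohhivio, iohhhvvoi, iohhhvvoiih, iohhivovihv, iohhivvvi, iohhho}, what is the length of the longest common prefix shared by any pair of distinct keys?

9

Look for the deepest trie node that still has at least two words in its subtree.
e.g. "iohhhvvoi" and "iohhhvvoiih" share the prefix "iohhhvvoi" of length 9; no pair shares a longer one.
Longest shared-prefix length: 9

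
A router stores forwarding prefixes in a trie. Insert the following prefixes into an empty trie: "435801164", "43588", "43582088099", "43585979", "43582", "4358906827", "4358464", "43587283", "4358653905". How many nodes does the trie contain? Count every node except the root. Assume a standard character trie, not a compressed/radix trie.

40

Trie structure (* marks end of a word):
(root)
└─ 4
   └─ 3
      └─ 5
         └─ 8
            ├─ 0
            │  └─ 1
            │     └─ 1
            │        └─ 6
            │           └─ 4 *
            ├─ 2 *
            │  └─ 0
            │     └─ 8
            │        └─ 8
            │           └─ 0
            │              └─ 9
            │                 └─ 9 *
            ├─ 4
            │  └─ 6
            │     └─ 4 *
            ├─ 5
            │  └─ 9
            │     └─ 7
            │        └─ 9 *
            ├─ 6
            │  └─ 5
            │     └─ 3
            │        └─ 9
            │           └─ 0
            │              └─ 5 *
            ├─ 7
            │  └─ 2
            │     └─ 8
            │        └─ 3 *
            ├─ 8 *
            └─ 9
               └─ 0
                  └─ 6
                     └─ 8
                        └─ 2
                           └─ 7 *
Counting every labelled node above: 40.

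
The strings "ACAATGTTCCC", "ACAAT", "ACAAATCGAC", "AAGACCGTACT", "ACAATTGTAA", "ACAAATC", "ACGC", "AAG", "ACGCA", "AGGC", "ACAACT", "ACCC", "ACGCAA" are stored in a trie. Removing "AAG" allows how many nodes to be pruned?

0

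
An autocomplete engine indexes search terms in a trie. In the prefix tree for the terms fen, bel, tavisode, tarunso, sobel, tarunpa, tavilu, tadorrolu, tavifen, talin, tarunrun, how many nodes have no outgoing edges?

11

A leaf is a node with no children — equivalently, the end of a word that is not a proper prefix of any other stored word.
Those words: "bel", "fen", "sobel", "tadorrolu", "talin", "tarunpa", "tarunrun", "tarunso", "tavifen", "tavilu", "tavisode"
Leaf count: 11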